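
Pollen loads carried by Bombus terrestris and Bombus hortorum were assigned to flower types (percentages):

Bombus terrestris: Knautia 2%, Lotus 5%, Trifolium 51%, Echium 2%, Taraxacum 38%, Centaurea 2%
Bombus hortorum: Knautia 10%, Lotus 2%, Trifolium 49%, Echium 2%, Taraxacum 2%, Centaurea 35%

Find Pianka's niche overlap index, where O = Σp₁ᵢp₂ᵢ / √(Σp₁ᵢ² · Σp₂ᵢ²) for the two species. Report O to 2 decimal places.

0.69

Convert percentages to proportions (divide by 100).
Σ p₁ᵢp₂ᵢ = 0.0020 + 0.0010 + 0.2499 + 0.0004 + 0.0076 + 0.0070 = 0.2679
Σp_1ᵢ² = 0.02² + 0.05² + 0.51² + 0.02² + 0.38² + 0.02² = 0.0004 + 0.0025 + 0.2601 + 0.0004 + 0.1444 + 0.0004 = 0.4082
Σp_2ᵢ² = 0.10² + 0.02² + 0.49² + 0.02² + 0.02² + 0.35² = 0.0100 + 0.0004 + 0.2401 + 0.0004 + 0.0004 + 0.1225 = 0.3738
O = 0.2679 / √(0.4082 × 0.3738) = 0.2679 / 0.39062 = 0.6858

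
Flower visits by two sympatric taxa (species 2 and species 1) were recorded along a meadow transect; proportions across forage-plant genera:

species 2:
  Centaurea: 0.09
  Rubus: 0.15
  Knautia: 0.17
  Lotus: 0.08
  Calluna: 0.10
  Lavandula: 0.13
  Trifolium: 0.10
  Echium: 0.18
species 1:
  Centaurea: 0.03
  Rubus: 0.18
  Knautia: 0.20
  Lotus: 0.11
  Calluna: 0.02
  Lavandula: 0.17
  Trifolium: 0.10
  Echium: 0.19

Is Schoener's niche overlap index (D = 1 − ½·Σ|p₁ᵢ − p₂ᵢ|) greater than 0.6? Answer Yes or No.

Yes

Σ|p₁ᵢ − p₂ᵢ| = 0.06 + 0.03 + 0.03 + 0.03 + 0.08 + 0.04 + 0.00 + 0.01 = 0.28
D = 1 − ½ × 0.28 = 1 − 0.140 = 0.8600
D = 0.8600 > 0.6 → Yes.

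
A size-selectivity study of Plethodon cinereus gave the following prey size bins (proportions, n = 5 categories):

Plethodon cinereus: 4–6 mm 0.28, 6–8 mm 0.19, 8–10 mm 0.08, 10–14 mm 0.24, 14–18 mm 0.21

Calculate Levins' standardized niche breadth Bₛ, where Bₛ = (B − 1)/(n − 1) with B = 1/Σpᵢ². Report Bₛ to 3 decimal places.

Σpᵢ² = 0.28² + 0.19² + 0.08² + 0.24² + 0.21² = 0.0784 + 0.0361 + 0.0064 + 0.0576 + 0.0441 = 0.2226
B = 1 / 0.2226 = 4.49236
Bₛ = (B − 1)/(n − 1) = (4.49236 − 1)/(5 − 1) = 3.49236/4 = 0.87309

0.873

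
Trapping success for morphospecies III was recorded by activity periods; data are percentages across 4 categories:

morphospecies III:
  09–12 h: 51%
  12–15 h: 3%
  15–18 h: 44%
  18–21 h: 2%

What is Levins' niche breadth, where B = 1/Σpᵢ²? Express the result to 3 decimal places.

Convert percentages to proportions (divide by 100).
Σpᵢ² = 0.51² + 0.03² + 0.44² + 0.02² = 0.2601 + 0.0009 + 0.1936 + 0.0004 = 0.4550
B = 1 / 0.4550 = 2.19780

2.198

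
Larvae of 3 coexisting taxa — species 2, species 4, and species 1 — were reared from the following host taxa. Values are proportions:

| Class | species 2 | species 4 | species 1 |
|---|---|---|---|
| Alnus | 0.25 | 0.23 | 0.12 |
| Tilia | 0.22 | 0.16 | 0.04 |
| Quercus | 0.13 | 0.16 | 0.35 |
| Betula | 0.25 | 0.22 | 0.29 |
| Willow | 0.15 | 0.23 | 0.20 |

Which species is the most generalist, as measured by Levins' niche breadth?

species 4

Σp_2ᵢ² = 0.25² + 0.22² + 0.13² + 0.25² + 0.15² = 0.0625 + 0.0484 + 0.0169 + 0.0625 + 0.0225 = 0.2128
B_2 = 1 / 0.2128 = 4.6992
Σp_4ᵢ² = 0.23² + 0.16² + 0.16² + 0.22² + 0.23² = 0.0529 + 0.0256 + 0.0256 + 0.0484 + 0.0529 = 0.2054
B_4 = 1 / 0.2054 = 4.8685
Σp_1ᵢ² = 0.12² + 0.04² + 0.35² + 0.29² + 0.20² = 0.0144 + 0.0016 + 0.1225 + 0.0841 + 0.0400 = 0.2626
B_1 = 1 / 0.2626 = 3.8081
Highest B → broadest niche (most generalist): species 4 (B = 4.87).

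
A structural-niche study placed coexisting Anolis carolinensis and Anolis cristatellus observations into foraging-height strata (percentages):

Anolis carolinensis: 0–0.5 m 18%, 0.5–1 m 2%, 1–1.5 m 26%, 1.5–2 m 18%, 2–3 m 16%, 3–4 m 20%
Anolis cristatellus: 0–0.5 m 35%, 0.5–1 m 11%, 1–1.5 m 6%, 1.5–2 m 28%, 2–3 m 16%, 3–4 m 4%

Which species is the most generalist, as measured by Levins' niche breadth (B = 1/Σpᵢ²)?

Convert percentages to proportions (divide by 100).
Σp_caroᵢ² = 0.18² + 0.02² + 0.26² + 0.18² + 0.16² + 0.20² = 0.0324 + 0.0004 + 0.0676 + 0.0324 + 0.0256 + 0.0400 = 0.1984
B_caro = 1 / 0.1984 = 5.0403
Σp_crisᵢ² = 0.35² + 0.11² + 0.06² + 0.28² + 0.16² + 0.04² = 0.1225 + 0.0121 + 0.0036 + 0.0784 + 0.0256 + 0.0016 = 0.2438
B_cris = 1 / 0.2438 = 4.1017
Highest B → broadest niche (most generalist): Anolis carolinensis (B = 5.04).

Anolis carolinensis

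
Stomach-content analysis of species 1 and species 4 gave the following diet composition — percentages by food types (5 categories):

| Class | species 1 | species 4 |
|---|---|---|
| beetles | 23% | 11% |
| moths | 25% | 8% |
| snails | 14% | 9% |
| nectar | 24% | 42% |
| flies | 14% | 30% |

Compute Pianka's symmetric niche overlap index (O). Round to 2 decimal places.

0.80

Convert percentages to proportions (divide by 100).
Σ p₁ᵢp₂ᵢ = 0.0253 + 0.0200 + 0.0126 + 0.1008 + 0.0420 = 0.2007
Σp_1ᵢ² = 0.23² + 0.25² + 0.14² + 0.24² + 0.14² = 0.0529 + 0.0625 + 0.0196 + 0.0576 + 0.0196 = 0.2122
Σp_2ᵢ² = 0.11² + 0.08² + 0.09² + 0.42² + 0.30² = 0.0121 + 0.0064 + 0.0081 + 0.1764 + 0.0900 = 0.2930
O = 0.2007 / √(0.2122 × 0.2930) = 0.2007 / 0.24935 = 0.8049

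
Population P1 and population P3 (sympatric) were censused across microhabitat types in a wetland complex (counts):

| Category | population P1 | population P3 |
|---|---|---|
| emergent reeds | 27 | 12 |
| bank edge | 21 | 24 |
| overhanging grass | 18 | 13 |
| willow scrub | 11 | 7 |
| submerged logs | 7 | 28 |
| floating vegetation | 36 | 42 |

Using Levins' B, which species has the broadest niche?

population P1

Proportions for population P1 (n=120): 27/120=0.2250, 21/120=0.1750, 18/120=0.1500, 11/120=0.0917, 7/120=0.0583, 36/120=0.3000
Proportions for population P3 (n=126): 12/126=0.0952, 24/126=0.1905, 13/126=0.1032, 7/126=0.0556, 28/126=0.2222, 42/126=0.3333
Σp_P1ᵢ² = 0.2250² + 0.1750² + 0.1500² + 0.0917² + 0.0583² + 0.3000² = 0.050625 + 0.030625 + 0.022500 + 0.008409 + 0.003399 + 0.090000 = 0.205558
B_P1 = 1 / 0.205558 = 4.8648
Σp_P3ᵢ² = 0.0952² + 0.1905² + 0.1032² + 0.0556² + 0.2222² + 0.3333² = 0.009063 + 0.036290 + 0.010650 + 0.003091 + 0.049373 + 0.111089 = 0.219556
B_P3 = 1 / 0.219556 = 4.5546
Highest B → broadest niche (most generalist): population P1 (B = 4.86).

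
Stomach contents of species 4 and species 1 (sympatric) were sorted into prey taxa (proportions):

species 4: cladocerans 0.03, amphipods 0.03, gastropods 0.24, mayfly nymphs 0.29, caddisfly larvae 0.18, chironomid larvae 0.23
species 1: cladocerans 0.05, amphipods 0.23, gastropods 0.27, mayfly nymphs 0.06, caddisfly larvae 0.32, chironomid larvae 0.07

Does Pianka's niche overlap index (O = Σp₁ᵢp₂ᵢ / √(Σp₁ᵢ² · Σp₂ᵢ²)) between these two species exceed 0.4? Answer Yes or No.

Σ p₁ᵢp₂ᵢ = 0.0015 + 0.0069 + 0.0648 + 0.0174 + 0.0576 + 0.0161 = 0.1643
Σp_1ᵢ² = 0.03² + 0.03² + 0.24² + 0.29² + 0.18² + 0.23² = 0.0009 + 0.0009 + 0.0576 + 0.0841 + 0.0324 + 0.0529 = 0.2288
Σp_2ᵢ² = 0.05² + 0.23² + 0.27² + 0.06² + 0.32² + 0.07² = 0.0025 + 0.0529 + 0.0729 + 0.0036 + 0.1024 + 0.0049 = 0.2392
O = 0.1643 / √(0.2288 × 0.2392) = 0.1643 / 0.23394 = 0.7023
O = 0.7023 > 0.4 → Yes.

Yes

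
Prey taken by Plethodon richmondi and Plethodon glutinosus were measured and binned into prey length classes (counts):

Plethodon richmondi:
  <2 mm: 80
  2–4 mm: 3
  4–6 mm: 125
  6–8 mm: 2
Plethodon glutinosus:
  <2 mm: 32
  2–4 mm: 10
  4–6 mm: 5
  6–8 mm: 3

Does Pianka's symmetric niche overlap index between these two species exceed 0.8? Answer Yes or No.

Proportions for Plethodon richmondi (n=210): 80/210=0.3810, 3/210=0.0143, 125/210=0.5952, 2/210=0.0095
Proportions for Plethodon glutinosus (n=50): 32/50=0.6400, 10/50=0.2000, 5/50=0.1000, 3/50=0.0600
Σ p₁ᵢp₂ᵢ = 0.243840 + 0.002860 + 0.059520 + 0.000570 = 0.306790
Σp_1ᵢ² = 0.3810² + 0.0143² + 0.5952² + 0.0095² = 0.145161 + 0.000204 + 0.354263 + 0.000090 = 0.499718
Σp_2ᵢ² = 0.6400² + 0.2000² + 0.1000² + 0.0600² = 0.409600 + 0.040000 + 0.010000 + 0.003600 = 0.463200
O = 0.306790 / √(0.499718 × 0.463200) = 0.306790 / 0.4811126 = 0.6377
O = 0.6377 < 0.8 → No.

No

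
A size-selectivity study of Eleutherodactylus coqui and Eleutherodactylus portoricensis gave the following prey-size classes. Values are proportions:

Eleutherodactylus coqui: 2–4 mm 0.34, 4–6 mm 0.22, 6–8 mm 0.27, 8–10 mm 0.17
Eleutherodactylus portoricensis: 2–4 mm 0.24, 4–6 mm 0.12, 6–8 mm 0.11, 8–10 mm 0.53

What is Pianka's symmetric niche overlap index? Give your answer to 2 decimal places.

0.73

Σ p₁ᵢp₂ᵢ = 0.0816 + 0.0264 + 0.0297 + 0.0901 = 0.2278
Σp_1ᵢ² = 0.34² + 0.22² + 0.27² + 0.17² = 0.1156 + 0.0484 + 0.0729 + 0.0289 = 0.2658
Σp_2ᵢ² = 0.24² + 0.12² + 0.11² + 0.53² = 0.0576 + 0.0144 + 0.0121 + 0.2809 = 0.3650
O = 0.2278 / √(0.2658 × 0.3650) = 0.2278 / 0.31148 = 0.7313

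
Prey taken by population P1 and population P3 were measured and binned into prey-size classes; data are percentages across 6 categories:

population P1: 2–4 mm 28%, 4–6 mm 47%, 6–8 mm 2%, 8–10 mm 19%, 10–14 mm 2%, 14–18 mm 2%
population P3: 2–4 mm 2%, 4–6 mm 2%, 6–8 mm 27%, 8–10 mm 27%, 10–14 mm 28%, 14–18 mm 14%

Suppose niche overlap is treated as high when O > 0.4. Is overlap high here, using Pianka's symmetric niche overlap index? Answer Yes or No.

Convert percentages to proportions (divide by 100).
Σ p₁ᵢp₂ᵢ = 0.0056 + 0.0094 + 0.0054 + 0.0513 + 0.0056 + 0.0028 = 0.0801
Σp_1ᵢ² = 0.28² + 0.47² + 0.02² + 0.19² + 0.02² + 0.02² = 0.0784 + 0.2209 + 0.0004 + 0.0361 + 0.0004 + 0.0004 = 0.3366
Σp_2ᵢ² = 0.02² + 0.02² + 0.27² + 0.27² + 0.28² + 0.14² = 0.0004 + 0.0004 + 0.0729 + 0.0729 + 0.0784 + 0.0196 = 0.2446
O = 0.0801 / √(0.3366 × 0.2446) = 0.0801 / 0.28694 = 0.2792
O = 0.2792 < 0.4 → No.

No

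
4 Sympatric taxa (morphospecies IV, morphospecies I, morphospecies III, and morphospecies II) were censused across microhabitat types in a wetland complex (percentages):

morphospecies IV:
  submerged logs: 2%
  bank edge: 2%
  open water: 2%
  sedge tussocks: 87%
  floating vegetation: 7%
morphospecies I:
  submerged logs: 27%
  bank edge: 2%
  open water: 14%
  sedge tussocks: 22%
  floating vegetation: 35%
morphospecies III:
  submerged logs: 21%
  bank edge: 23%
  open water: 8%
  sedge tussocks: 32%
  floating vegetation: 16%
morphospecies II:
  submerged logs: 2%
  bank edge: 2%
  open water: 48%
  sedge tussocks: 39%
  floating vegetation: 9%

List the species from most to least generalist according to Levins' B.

morphospecies III > morphospecies I > morphospecies II > morphospecies IV

Convert percentages to proportions (divide by 100).
Σp_IVᵢ² = 0.02² + 0.02² + 0.02² + 0.87² + 0.07² = 0.0004 + 0.0004 + 0.0004 + 0.7569 + 0.0049 = 0.7630
B_IV = 1 / 0.7630 = 1.3106
Σp_Iᵢ² = 0.27² + 0.02² + 0.14² + 0.22² + 0.35² = 0.0729 + 0.0004 + 0.0196 + 0.0484 + 0.1225 = 0.2638
B_I = 1 / 0.2638 = 3.7908
Σp_IIIᵢ² = 0.21² + 0.23² + 0.08² + 0.32² + 0.16² = 0.0441 + 0.0529 + 0.0064 + 0.1024 + 0.0256 = 0.2314
B_III = 1 / 0.2314 = 4.3215
Σp_IIᵢ² = 0.02² + 0.02² + 0.48² + 0.39² + 0.09² = 0.0004 + 0.0004 + 0.2304 + 0.1521 + 0.0081 = 0.3914
B_II = 1 / 0.3914 = 2.5549
Ranking by B (broadest → narrowest): morphospecies III (4.32) > morphospecies I (3.79) > morphospecies II (2.55) > morphospecies IV (1.31)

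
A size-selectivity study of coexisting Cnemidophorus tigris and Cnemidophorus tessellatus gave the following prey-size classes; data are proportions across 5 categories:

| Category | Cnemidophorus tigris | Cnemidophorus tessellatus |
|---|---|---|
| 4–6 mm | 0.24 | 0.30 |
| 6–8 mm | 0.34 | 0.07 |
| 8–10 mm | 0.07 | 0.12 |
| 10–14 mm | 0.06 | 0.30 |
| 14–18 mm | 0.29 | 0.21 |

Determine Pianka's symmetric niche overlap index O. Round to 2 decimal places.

0.72

Σ p₁ᵢp₂ᵢ = 0.0720 + 0.0238 + 0.0084 + 0.0180 + 0.0609 = 0.1831
Σp_1ᵢ² = 0.24² + 0.34² + 0.07² + 0.06² + 0.29² = 0.0576 + 0.1156 + 0.0049 + 0.0036 + 0.0841 = 0.2658
Σp_2ᵢ² = 0.30² + 0.07² + 0.12² + 0.30² + 0.21² = 0.0900 + 0.0049 + 0.0144 + 0.0900 + 0.0441 = 0.2434
O = 0.1831 / √(0.2658 × 0.2434) = 0.1831 / 0.25435 = 0.7199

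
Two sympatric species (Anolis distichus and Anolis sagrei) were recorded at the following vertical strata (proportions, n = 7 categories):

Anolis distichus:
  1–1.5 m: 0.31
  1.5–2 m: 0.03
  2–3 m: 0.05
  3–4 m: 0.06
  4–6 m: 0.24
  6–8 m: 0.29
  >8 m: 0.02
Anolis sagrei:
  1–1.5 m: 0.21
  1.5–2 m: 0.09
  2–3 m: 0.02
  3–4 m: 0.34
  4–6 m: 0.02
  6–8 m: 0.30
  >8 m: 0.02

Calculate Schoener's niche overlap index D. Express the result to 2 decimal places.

0.65

Σ|p₁ᵢ − p₂ᵢ| = 0.10 + 0.06 + 0.03 + 0.28 + 0.22 + 0.01 + 0.00 = 0.70
D = 1 − ½ × 0.70 = 1 − 0.350 = 0.6500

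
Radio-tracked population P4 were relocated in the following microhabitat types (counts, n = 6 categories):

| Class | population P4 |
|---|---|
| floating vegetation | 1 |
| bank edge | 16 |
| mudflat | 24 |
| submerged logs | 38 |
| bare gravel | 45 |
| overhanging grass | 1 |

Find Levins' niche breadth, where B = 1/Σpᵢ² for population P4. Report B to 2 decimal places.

Proportions for population P4 (n=125): 1/125=0.0080, 16/125=0.1280, 24/125=0.1920, 38/125=0.3040, 45/125=0.3600, 1/125=0.0080
Σpᵢ² = 0.0080² + 0.1280² + 0.1920² + 0.3040² + 0.3600² + 0.0080² = 0.000064 + 0.016384 + 0.036864 + 0.092416 + 0.129600 + 0.000064 = 0.275392
B = 1 / 0.275392 = 3.6312

3.63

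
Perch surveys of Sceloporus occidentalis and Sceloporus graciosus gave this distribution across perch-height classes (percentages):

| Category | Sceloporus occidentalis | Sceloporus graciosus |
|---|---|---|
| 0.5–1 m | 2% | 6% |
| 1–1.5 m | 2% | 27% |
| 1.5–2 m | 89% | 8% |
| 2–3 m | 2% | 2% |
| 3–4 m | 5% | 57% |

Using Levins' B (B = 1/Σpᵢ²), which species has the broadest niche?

Sceloporus graciosus

Convert percentages to proportions (divide by 100).
Σp_occiᵢ² = 0.02² + 0.02² + 0.89² + 0.02² + 0.05² = 0.0004 + 0.0004 + 0.7921 + 0.0004 + 0.0025 = 0.7958
B_occi = 1 / 0.7958 = 1.2566
Σp_gracᵢ² = 0.06² + 0.27² + 0.08² + 0.02² + 0.57² = 0.0036 + 0.0729 + 0.0064 + 0.0004 + 0.3249 = 0.4082
B_grac = 1 / 0.4082 = 2.4498
Highest B → broadest niche (most generalist): Sceloporus graciosus (B = 2.45).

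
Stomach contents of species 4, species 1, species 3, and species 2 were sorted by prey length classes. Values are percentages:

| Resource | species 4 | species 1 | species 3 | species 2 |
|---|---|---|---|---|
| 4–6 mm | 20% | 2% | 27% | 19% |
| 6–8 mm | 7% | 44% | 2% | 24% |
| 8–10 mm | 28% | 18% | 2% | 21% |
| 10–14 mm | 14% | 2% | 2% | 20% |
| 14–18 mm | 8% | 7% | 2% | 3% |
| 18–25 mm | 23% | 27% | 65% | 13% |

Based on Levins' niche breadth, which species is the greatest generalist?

species 2

Convert percentages to proportions (divide by 100).
Σp_4ᵢ² = 0.20² + 0.07² + 0.28² + 0.14² + 0.08² + 0.23² = 0.0400 + 0.0049 + 0.0784 + 0.0196 + 0.0064 + 0.0529 = 0.2022
B_4 = 1 / 0.2022 = 4.9456
Σp_1ᵢ² = 0.02² + 0.44² + 0.18² + 0.02² + 0.07² + 0.27² = 0.0004 + 0.1936 + 0.0324 + 0.0004 + 0.0049 + 0.0729 = 0.3046
B_1 = 1 / 0.3046 = 3.2830
Σp_3ᵢ² = 0.27² + 0.02² + 0.02² + 0.02² + 0.02² + 0.65² = 0.0729 + 0.0004 + 0.0004 + 0.0004 + 0.0004 + 0.4225 = 0.4970
B_3 = 1 / 0.4970 = 2.0121
Σp_2ᵢ² = 0.19² + 0.24² + 0.21² + 0.20² + 0.03² + 0.13² = 0.0361 + 0.0576 + 0.0441 + 0.0400 + 0.0009 + 0.0169 = 0.1956
B_2 = 1 / 0.1956 = 5.1125
Highest B → broadest niche (most generalist): species 2 (B = 5.11).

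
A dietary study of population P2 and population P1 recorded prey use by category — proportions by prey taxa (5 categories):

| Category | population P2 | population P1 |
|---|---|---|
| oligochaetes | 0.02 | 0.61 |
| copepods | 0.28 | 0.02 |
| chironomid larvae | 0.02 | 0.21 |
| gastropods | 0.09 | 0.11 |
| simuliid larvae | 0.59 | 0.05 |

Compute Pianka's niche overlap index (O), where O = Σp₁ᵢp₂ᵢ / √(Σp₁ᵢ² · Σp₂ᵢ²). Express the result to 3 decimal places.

Σ p₁ᵢp₂ᵢ = 0.0122 + 0.0056 + 0.0042 + 0.0099 + 0.0295 = 0.0614
Σp_1ᵢ² = 0.02² + 0.28² + 0.02² + 0.09² + 0.59² = 0.0004 + 0.0784 + 0.0004 + 0.0081 + 0.3481 = 0.4354
Σp_2ᵢ² = 0.61² + 0.02² + 0.21² + 0.11² + 0.05² = 0.3721 + 0.0004 + 0.0441 + 0.0121 + 0.0025 = 0.4312
O = 0.0614 / √(0.4354 × 0.4312) = 0.0614 / 0.433295 = 0.14170

0.142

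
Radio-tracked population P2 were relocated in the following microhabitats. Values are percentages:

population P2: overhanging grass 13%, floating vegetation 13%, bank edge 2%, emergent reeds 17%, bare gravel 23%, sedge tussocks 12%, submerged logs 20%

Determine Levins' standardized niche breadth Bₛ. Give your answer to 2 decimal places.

Convert percentages to proportions (divide by 100).
Σpᵢ² = 0.13² + 0.13² + 0.02² + 0.17² + 0.23² + 0.12² + 0.20² = 0.0169 + 0.0169 + 0.0004 + 0.0289 + 0.0529 + 0.0144 + 0.0400 = 0.1704
B = 1 / 0.1704 = 5.8685
Bₛ = (B − 1)/(n − 1) = (5.8685 − 1)/(7 − 1) = 4.8685/6 = 0.8114

0.81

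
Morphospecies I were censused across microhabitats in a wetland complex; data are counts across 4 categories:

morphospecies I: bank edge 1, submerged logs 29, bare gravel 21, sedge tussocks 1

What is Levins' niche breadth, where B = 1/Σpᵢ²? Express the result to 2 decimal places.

Proportions for morphospecies I (n=52): 1/52=0.0192, 29/52=0.5577, 21/52=0.4038, 1/52=0.0192
Σpᵢ² = 0.0192² + 0.5577² + 0.4038² + 0.0192² = 0.000369 + 0.311029 + 0.163054 + 0.000369 = 0.474821
B = 1 / 0.474821 = 2.1061

2.11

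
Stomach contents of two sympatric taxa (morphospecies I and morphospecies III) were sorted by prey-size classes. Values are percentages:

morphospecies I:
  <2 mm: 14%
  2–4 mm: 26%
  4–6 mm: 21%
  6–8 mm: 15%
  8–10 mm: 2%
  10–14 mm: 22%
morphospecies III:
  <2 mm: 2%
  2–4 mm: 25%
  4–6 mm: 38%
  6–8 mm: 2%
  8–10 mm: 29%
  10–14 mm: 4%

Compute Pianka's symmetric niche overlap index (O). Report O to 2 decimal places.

Convert percentages to proportions (divide by 100).
Σ p₁ᵢp₂ᵢ = 0.0028 + 0.0650 + 0.0798 + 0.0030 + 0.0058 + 0.0088 = 0.1652
Σp_1ᵢ² = 0.14² + 0.26² + 0.21² + 0.15² + 0.02² + 0.22² = 0.0196 + 0.0676 + 0.0441 + 0.0225 + 0.0004 + 0.0484 = 0.2026
Σp_2ᵢ² = 0.02² + 0.25² + 0.38² + 0.02² + 0.29² + 0.04² = 0.0004 + 0.0625 + 0.1444 + 0.0004 + 0.0841 + 0.0016 = 0.2934
O = 0.1652 / √(0.2026 × 0.2934) = 0.1652 / 0.24381 = 0.6776

0.68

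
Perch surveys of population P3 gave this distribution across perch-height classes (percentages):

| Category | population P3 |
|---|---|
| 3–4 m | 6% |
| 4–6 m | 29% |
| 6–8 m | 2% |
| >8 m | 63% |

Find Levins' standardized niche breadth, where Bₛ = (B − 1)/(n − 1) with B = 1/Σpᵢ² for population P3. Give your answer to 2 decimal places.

Convert percentages to proportions (divide by 100).
Σpᵢ² = 0.06² + 0.29² + 0.02² + 0.63² = 0.0036 + 0.0841 + 0.0004 + 0.3969 = 0.4850
B = 1 / 0.4850 = 2.0619
Bₛ = (B − 1)/(n − 1) = (2.0619 − 1)/(4 − 1) = 1.0619/3 = 0.3540

0.35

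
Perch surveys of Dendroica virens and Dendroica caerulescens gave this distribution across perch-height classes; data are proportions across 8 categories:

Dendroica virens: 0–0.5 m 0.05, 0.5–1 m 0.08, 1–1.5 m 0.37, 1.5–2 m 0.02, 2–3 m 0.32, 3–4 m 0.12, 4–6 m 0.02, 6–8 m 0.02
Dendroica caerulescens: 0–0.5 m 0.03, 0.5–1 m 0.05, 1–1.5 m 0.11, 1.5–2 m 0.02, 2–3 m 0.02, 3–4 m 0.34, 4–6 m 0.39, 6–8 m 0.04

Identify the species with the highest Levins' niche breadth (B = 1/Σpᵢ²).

Σp_vireᵢ² = 0.05² + 0.08² + 0.37² + 0.02² + 0.32² + 0.12² + 0.02² + 0.02² = 0.0025 + 0.0064 + 0.1369 + 0.0004 + 0.1024 + 0.0144 + 0.0004 + 0.0004 = 0.2638
B_vire = 1 / 0.2638 = 3.7908
Σp_caerᵢ² = 0.03² + 0.05² + 0.11² + 0.02² + 0.02² + 0.34² + 0.39² + 0.04² = 0.0009 + 0.0025 + 0.0121 + 0.0004 + 0.0004 + 0.1156 + 0.1521 + 0.0016 = 0.2856
B_caer = 1 / 0.2856 = 3.5014
Highest B → broadest niche (most generalist): Dendroica virens (B = 3.79).

Dendroica virens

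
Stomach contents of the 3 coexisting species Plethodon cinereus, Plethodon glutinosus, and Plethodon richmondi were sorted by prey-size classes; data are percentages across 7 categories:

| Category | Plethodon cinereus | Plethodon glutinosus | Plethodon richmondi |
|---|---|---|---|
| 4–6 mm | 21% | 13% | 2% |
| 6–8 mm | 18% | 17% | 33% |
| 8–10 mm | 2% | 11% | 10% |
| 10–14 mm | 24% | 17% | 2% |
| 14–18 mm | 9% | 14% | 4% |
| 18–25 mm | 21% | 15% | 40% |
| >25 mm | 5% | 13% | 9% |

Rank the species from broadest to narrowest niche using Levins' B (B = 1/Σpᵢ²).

Plethodon glutinosus > Plethodon cinereus > Plethodon richmondi

Convert percentages to proportions (divide by 100).
Σp_cineᵢ² = 0.21² + 0.18² + 0.02² + 0.24² + 0.09² + 0.21² + 0.05² = 0.0441 + 0.0324 + 0.0004 + 0.0576 + 0.0081 + 0.0441 + 0.0025 = 0.1892
B_cine = 1 / 0.1892 = 5.2854
Σp_glutᵢ² = 0.13² + 0.17² + 0.11² + 0.17² + 0.14² + 0.15² + 0.13² = 0.0169 + 0.0289 + 0.0121 + 0.0289 + 0.0196 + 0.0225 + 0.0169 = 0.1458
B_glut = 1 / 0.1458 = 6.8587
Σp_richᵢ² = 0.02² + 0.33² + 0.10² + 0.02² + 0.04² + 0.40² + 0.09² = 0.0004 + 0.1089 + 0.0100 + 0.0004 + 0.0016 + 0.1600 + 0.0081 = 0.2894
B_rich = 1 / 0.2894 = 3.4554
Ranking by B (broadest → narrowest): Plethodon glutinosus (6.86) > Plethodon cinereus (5.29) > Plethodon richmondi (3.46)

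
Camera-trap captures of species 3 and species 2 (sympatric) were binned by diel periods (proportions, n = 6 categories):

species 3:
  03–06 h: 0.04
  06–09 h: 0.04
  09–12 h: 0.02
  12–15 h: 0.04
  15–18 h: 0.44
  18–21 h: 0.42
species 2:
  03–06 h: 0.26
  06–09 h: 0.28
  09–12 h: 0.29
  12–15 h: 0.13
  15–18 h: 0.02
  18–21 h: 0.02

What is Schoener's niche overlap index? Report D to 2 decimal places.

Σ|p₁ᵢ − p₂ᵢ| = 0.22 + 0.24 + 0.27 + 0.09 + 0.42 + 0.40 = 1.64
D = 1 − ½ × 1.64 = 1 − 0.820 = 0.1800

0.18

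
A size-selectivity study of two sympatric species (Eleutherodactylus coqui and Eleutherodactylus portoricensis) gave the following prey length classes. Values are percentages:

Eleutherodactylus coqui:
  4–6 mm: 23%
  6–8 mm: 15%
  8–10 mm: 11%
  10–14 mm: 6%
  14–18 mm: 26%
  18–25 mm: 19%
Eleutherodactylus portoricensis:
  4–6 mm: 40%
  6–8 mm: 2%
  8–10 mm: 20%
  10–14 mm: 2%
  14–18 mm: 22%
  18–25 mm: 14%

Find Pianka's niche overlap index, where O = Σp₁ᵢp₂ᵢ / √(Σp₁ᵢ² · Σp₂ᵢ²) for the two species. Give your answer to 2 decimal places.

0.88

Convert percentages to proportions (divide by 100).
Σ p₁ᵢp₂ᵢ = 0.0920 + 0.0030 + 0.0220 + 0.0012 + 0.0572 + 0.0266 = 0.2020
Σp_1ᵢ² = 0.23² + 0.15² + 0.11² + 0.06² + 0.26² + 0.19² = 0.0529 + 0.0225 + 0.0121 + 0.0036 + 0.0676 + 0.0361 = 0.1948
Σp_2ᵢ² = 0.40² + 0.02² + 0.20² + 0.02² + 0.22² + 0.14² = 0.1600 + 0.0004 + 0.0400 + 0.0004 + 0.0484 + 0.0196 = 0.2688
O = 0.2020 / √(0.1948 × 0.2688) = 0.2020 / 0.22883 = 0.8828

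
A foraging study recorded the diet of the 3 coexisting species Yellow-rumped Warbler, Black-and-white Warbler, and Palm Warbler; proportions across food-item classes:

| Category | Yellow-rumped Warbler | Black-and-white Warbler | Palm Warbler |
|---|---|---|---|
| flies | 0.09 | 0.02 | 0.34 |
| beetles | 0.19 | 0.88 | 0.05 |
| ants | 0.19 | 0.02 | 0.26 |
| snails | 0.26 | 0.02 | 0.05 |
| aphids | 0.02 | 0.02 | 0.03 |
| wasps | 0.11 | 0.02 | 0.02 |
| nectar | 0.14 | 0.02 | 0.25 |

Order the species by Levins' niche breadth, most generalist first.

Σp_Yellᵢ² = 0.09² + 0.19² + 0.19² + 0.26² + 0.02² + 0.11² + 0.14² = 0.0081 + 0.0361 + 0.0361 + 0.0676 + 0.0004 + 0.0121 + 0.0196 = 0.1800
B_Yell = 1 / 0.1800 = 5.5556
Σp_Blacᵢ² = 0.02² + 0.88² + 0.02² + 0.02² + 0.02² + 0.02² + 0.02² = 0.0004 + 0.7744 + 0.0004 + 0.0004 + 0.0004 + 0.0004 + 0.0004 = 0.7768
B_Blac = 1 / 0.7768 = 1.2873
Σp_Palmᵢ² = 0.34² + 0.05² + 0.26² + 0.05² + 0.03² + 0.02² + 0.25² = 0.1156 + 0.0025 + 0.0676 + 0.0025 + 0.0009 + 0.0004 + 0.0625 = 0.2520
B_Palm = 1 / 0.2520 = 3.9683
Ranking by B (broadest → narrowest): Yellow-rumped Warbler (5.56) > Palm Warbler (3.97) > Black-and-white Warbler (1.29)

Yellow-rumped Warbler > Palm Warbler > Black-and-white Warbler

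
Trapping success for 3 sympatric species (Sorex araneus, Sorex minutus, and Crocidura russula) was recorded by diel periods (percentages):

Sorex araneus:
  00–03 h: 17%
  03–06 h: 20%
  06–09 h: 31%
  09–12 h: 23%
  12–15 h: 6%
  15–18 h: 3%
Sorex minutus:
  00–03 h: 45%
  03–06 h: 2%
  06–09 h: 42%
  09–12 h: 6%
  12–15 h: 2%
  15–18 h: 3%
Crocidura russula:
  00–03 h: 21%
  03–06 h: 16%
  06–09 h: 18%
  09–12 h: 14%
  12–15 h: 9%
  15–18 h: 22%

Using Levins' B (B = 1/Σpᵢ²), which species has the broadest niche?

Convert percentages to proportions (divide by 100).
Σp_aranᵢ² = 0.17² + 0.20² + 0.31² + 0.23² + 0.06² + 0.03² = 0.0289 + 0.0400 + 0.0961 + 0.0529 + 0.0036 + 0.0009 = 0.2224
B_aran = 1 / 0.2224 = 4.4964
Σp_minuᵢ² = 0.45² + 0.02² + 0.42² + 0.06² + 0.02² + 0.03² = 0.2025 + 0.0004 + 0.1764 + 0.0036 + 0.0004 + 0.0009 = 0.3842
B_minu = 1 / 0.3842 = 2.6028
Σp_russᵢ² = 0.21² + 0.16² + 0.18² + 0.14² + 0.09² + 0.22² = 0.0441 + 0.0256 + 0.0324 + 0.0196 + 0.0081 + 0.0484 = 0.1782
B_russ = 1 / 0.1782 = 5.6117
Highest B → broadest niche (most generalist): Crocidura russula (B = 5.61).

Crocidura russula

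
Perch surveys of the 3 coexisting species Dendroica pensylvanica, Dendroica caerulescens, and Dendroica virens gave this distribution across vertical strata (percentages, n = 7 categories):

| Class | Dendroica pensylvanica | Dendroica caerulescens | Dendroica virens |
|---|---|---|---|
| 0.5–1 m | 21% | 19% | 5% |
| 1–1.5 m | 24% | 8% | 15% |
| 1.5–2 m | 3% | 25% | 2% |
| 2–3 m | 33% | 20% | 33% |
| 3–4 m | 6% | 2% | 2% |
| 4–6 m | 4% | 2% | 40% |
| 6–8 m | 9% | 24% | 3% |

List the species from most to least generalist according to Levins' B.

Convert percentages to proportions (divide by 100).
Σp_pensᵢ² = 0.21² + 0.24² + 0.03² + 0.33² + 0.06² + 0.04² + 0.09² = 0.0441 + 0.0576 + 0.0009 + 0.1089 + 0.0036 + 0.0016 + 0.0081 = 0.2248
B_pens = 1 / 0.2248 = 4.4484
Σp_caerᵢ² = 0.19² + 0.08² + 0.25² + 0.20² + 0.02² + 0.02² + 0.24² = 0.0361 + 0.0064 + 0.0625 + 0.0400 + 0.0004 + 0.0004 + 0.0576 = 0.2034
B_caer = 1 / 0.2034 = 4.9164
Σp_vireᵢ² = 0.05² + 0.15² + 0.02² + 0.33² + 0.02² + 0.40² + 0.03² = 0.0025 + 0.0225 + 0.0004 + 0.1089 + 0.0004 + 0.1600 + 0.0009 = 0.2956
B_vire = 1 / 0.2956 = 3.3829
Ranking by B (broadest → narrowest): Dendroica caerulescens (4.92) > Dendroica pensylvanica (4.45) > Dendroica virens (3.38)

Dendroica caerulescens > Dendroica pensylvanica > Dendroica virens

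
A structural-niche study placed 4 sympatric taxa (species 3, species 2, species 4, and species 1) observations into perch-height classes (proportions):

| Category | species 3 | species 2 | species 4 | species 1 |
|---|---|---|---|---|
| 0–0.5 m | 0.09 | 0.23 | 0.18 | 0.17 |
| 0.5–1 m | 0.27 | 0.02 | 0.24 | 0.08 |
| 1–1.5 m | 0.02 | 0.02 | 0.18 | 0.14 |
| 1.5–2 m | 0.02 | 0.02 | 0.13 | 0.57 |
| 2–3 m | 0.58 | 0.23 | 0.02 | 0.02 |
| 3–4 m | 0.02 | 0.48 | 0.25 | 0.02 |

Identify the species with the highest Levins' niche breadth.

Σp_3ᵢ² = 0.09² + 0.27² + 0.02² + 0.02² + 0.58² + 0.02² = 0.0081 + 0.0729 + 0.0004 + 0.0004 + 0.3364 + 0.0004 = 0.4186
B_3 = 1 / 0.4186 = 2.3889
Σp_2ᵢ² = 0.23² + 0.02² + 0.02² + 0.02² + 0.23² + 0.48² = 0.0529 + 0.0004 + 0.0004 + 0.0004 + 0.0529 + 0.2304 = 0.3374
B_2 = 1 / 0.3374 = 2.9638
Σp_4ᵢ² = 0.18² + 0.24² + 0.18² + 0.13² + 0.02² + 0.25² = 0.0324 + 0.0576 + 0.0324 + 0.0169 + 0.0004 + 0.0625 = 0.2022
B_4 = 1 / 0.2022 = 4.9456
Σp_1ᵢ² = 0.17² + 0.08² + 0.14² + 0.57² + 0.02² + 0.02² = 0.0289 + 0.0064 + 0.0196 + 0.3249 + 0.0004 + 0.0004 = 0.3806
B_1 = 1 / 0.3806 = 2.6274
Highest B → broadest niche (most generalist): species 4 (B = 4.95).

species 4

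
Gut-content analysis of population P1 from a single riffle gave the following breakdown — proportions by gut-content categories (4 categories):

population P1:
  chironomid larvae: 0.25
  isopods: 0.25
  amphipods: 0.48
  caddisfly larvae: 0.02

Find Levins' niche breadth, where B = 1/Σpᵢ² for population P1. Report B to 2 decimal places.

2.81

Σpᵢ² = 0.25² + 0.25² + 0.48² + 0.02² = 0.0625 + 0.0625 + 0.2304 + 0.0004 = 0.3558
B = 1 / 0.3558 = 2.8106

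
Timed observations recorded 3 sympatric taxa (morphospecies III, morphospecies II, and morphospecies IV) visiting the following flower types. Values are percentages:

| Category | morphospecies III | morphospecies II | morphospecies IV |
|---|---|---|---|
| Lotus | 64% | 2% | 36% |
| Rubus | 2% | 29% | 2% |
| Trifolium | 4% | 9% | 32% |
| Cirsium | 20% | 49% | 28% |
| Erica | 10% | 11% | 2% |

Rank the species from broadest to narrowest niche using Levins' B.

Convert percentages to proportions (divide by 100).
Σp_IIIᵢ² = 0.64² + 0.02² + 0.04² + 0.20² + 0.10² = 0.4096 + 0.0004 + 0.0016 + 0.0400 + 0.0100 = 0.4616
B_III = 1 / 0.4616 = 2.1664
Σp_IIᵢ² = 0.02² + 0.29² + 0.09² + 0.49² + 0.11² = 0.0004 + 0.0841 + 0.0081 + 0.2401 + 0.0121 = 0.3448
B_II = 1 / 0.3448 = 2.9002
Σp_IVᵢ² = 0.36² + 0.02² + 0.32² + 0.28² + 0.02² = 0.1296 + 0.0004 + 0.1024 + 0.0784 + 0.0004 = 0.3112
B_IV = 1 / 0.3112 = 3.2134
Ranking by B (broadest → narrowest): morphospecies IV (3.21) > morphospecies II (2.90) > morphospecies III (2.17)

morphospecies IV > morphospecies II > morphospecies III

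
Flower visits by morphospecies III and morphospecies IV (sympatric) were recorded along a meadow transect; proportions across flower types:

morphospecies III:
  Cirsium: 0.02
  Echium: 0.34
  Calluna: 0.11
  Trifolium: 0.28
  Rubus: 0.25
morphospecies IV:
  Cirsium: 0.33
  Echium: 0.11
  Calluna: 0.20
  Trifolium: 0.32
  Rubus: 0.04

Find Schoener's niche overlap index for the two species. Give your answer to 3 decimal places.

Σ|p₁ᵢ − p₂ᵢ| = 0.31 + 0.23 + 0.09 + 0.04 + 0.21 = 0.88
D = 1 − ½ × 0.88 = 1 − 0.440 = 0.56000

0.560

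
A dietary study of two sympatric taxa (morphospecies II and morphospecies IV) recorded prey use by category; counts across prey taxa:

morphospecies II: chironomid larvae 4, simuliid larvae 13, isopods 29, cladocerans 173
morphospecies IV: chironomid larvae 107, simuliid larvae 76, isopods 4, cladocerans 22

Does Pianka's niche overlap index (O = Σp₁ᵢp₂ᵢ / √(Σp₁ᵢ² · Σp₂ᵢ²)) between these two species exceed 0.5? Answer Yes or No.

No

Proportions for morphospecies II (n=219): 4/219=0.0183, 13/219=0.0594, 29/219=0.1324, 173/219=0.7900
Proportions for morphospecies IV (n=209): 107/209=0.5120, 76/209=0.3636, 4/209=0.0191, 22/209=0.1053
Σ p₁ᵢp₂ᵢ = 0.009370 + 0.021598 + 0.002529 + 0.083187 = 0.116684
Σp_1ᵢ² = 0.0183² + 0.0594² + 0.1324² + 0.7900² = 0.000335 + 0.003528 + 0.017530 + 0.624100 = 0.645493
Σp_2ᵢ² = 0.5120² + 0.3636² + 0.0191² + 0.1053² = 0.262144 + 0.132205 + 0.000365 + 0.011088 = 0.405802
O = 0.116684 / √(0.645493 × 0.405802) = 0.116684 / 0.5118030 = 0.2280
O = 0.2280 < 0.5 → No.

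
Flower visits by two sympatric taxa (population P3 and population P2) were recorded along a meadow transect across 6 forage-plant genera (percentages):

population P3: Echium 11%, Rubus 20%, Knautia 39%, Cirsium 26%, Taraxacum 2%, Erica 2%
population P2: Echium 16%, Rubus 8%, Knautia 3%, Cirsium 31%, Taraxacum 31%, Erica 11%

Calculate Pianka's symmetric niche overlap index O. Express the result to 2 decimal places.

0.53

Convert percentages to proportions (divide by 100).
Σ p₁ᵢp₂ᵢ = 0.0176 + 0.0160 + 0.0117 + 0.0806 + 0.0062 + 0.0022 = 0.1343
Σp_1ᵢ² = 0.11² + 0.20² + 0.39² + 0.26² + 0.02² + 0.02² = 0.0121 + 0.0400 + 0.1521 + 0.0676 + 0.0004 + 0.0004 = 0.2726
Σp_2ᵢ² = 0.16² + 0.08² + 0.03² + 0.31² + 0.31² + 0.11² = 0.0256 + 0.0064 + 0.0009 + 0.0961 + 0.0961 + 0.0121 = 0.2372
O = 0.1343 / √(0.2726 × 0.2372) = 0.1343 / 0.25428 = 0.5282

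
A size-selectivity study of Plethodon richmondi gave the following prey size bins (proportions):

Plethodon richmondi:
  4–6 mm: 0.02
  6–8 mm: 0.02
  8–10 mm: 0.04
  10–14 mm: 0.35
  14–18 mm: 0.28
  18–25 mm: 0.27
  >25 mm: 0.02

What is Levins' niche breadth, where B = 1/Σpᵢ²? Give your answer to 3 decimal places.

3.615

Σpᵢ² = 0.02² + 0.02² + 0.04² + 0.35² + 0.28² + 0.27² + 0.02² = 0.0004 + 0.0004 + 0.0016 + 0.1225 + 0.0784 + 0.0729 + 0.0004 = 0.2766
B = 1 / 0.2766 = 3.61533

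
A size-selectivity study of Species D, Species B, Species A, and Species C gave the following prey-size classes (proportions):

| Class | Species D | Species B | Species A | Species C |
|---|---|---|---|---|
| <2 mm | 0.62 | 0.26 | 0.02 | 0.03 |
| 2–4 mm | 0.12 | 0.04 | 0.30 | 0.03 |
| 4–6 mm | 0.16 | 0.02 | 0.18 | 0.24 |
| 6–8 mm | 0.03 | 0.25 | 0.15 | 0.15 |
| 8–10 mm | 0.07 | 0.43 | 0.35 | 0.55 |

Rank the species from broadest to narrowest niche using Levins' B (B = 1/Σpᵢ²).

Σp_Dᵢ² = 0.62² + 0.12² + 0.16² + 0.03² + 0.07² = 0.3844 + 0.0144 + 0.0256 + 0.0009 + 0.0049 = 0.4302
B_D = 1 / 0.4302 = 2.3245
Σp_Bᵢ² = 0.26² + 0.04² + 0.02² + 0.25² + 0.43² = 0.0676 + 0.0016 + 0.0004 + 0.0625 + 0.1849 = 0.3170
B_B = 1 / 0.3170 = 3.1546
Σp_Aᵢ² = 0.02² + 0.30² + 0.18² + 0.15² + 0.35² = 0.0004 + 0.0900 + 0.0324 + 0.0225 + 0.1225 = 0.2678
B_A = 1 / 0.2678 = 3.7341
Σp_Cᵢ² = 0.03² + 0.03² + 0.24² + 0.15² + 0.55² = 0.0009 + 0.0009 + 0.0576 + 0.0225 + 0.3025 = 0.3844
B_C = 1 / 0.3844 = 2.6015
Ranking by B (broadest → narrowest): Species A (3.73) > Species B (3.15) > Species C (2.60) > Species D (2.32)

Species A > Species B > Species C > Species D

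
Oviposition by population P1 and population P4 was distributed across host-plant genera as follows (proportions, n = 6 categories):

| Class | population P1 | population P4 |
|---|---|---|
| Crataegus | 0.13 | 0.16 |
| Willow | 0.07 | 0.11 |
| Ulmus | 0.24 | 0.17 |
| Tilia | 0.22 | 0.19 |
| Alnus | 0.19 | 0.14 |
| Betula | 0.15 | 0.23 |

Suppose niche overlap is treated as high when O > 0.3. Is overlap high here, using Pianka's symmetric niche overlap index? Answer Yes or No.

Yes

Σ p₁ᵢp₂ᵢ = 0.0208 + 0.0077 + 0.0408 + 0.0418 + 0.0266 + 0.0345 = 0.1722
Σp_1ᵢ² = 0.13² + 0.07² + 0.24² + 0.22² + 0.19² + 0.15² = 0.0169 + 0.0049 + 0.0576 + 0.0484 + 0.0361 + 0.0225 = 0.1864
Σp_2ᵢ² = 0.16² + 0.11² + 0.17² + 0.19² + 0.14² + 0.23² = 0.0256 + 0.0121 + 0.0289 + 0.0361 + 0.0196 + 0.0529 = 0.1752
O = 0.1722 / √(0.1864 × 0.1752) = 0.1722 / 0.18071 = 0.9529
O = 0.9529 > 0.3 → Yes.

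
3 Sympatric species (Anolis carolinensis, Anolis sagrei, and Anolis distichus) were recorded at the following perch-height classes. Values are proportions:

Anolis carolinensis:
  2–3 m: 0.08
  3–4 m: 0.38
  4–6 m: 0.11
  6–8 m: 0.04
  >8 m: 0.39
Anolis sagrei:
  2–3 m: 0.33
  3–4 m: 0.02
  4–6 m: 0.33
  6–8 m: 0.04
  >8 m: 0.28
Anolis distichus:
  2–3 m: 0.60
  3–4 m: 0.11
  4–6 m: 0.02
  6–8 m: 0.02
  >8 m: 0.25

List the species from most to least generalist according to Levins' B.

Σp_caroᵢ² = 0.08² + 0.38² + 0.11² + 0.04² + 0.39² = 0.0064 + 0.1444 + 0.0121 + 0.0016 + 0.1521 = 0.3166
B_caro = 1 / 0.3166 = 3.1586
Σp_sagrᵢ² = 0.33² + 0.02² + 0.33² + 0.04² + 0.28² = 0.1089 + 0.0004 + 0.1089 + 0.0016 + 0.0784 = 0.2982
B_sagr = 1 / 0.2982 = 3.3535
Σp_distᵢ² = 0.60² + 0.11² + 0.02² + 0.02² + 0.25² = 0.3600 + 0.0121 + 0.0004 + 0.0004 + 0.0625 = 0.4354
B_dist = 1 / 0.4354 = 2.2967
Ranking by B (broadest → narrowest): Anolis sagrei (3.35) > Anolis carolinensis (3.16) > Anolis distichus (2.30)

Anolis sagrei > Anolis carolinensis > Anolis distichus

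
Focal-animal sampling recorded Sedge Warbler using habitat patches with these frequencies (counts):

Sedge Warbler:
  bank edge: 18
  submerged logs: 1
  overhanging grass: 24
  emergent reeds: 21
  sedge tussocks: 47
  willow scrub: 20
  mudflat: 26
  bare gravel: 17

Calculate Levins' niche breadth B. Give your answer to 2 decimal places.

6.16

Proportions for Sedge Warbler (n=174): 18/174=0.1034, 1/174=0.0057, 24/174=0.1379, 21/174=0.1207, 47/174=0.2701, 20/174=0.1149, 26/174=0.1494, 17/174=0.0977
Σpᵢ² = 0.1034² + 0.0057² + 0.1379² + 0.1207² + 0.2701² + 0.1149² + 0.1494² + 0.0977² = 0.010692 + 0.000032 + 0.019016 + 0.014568 + 0.072954 + 0.013202 + 0.022320 + 0.009545 = 0.162329
B = 1 / 0.162329 = 6.1603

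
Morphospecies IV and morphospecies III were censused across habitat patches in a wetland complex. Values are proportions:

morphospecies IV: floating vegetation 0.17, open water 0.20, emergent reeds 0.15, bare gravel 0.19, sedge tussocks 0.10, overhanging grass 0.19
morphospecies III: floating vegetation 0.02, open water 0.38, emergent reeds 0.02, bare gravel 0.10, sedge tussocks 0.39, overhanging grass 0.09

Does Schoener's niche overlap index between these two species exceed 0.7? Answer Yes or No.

No

Σ|p₁ᵢ − p₂ᵢ| = 0.15 + 0.18 + 0.13 + 0.09 + 0.29 + 0.10 = 0.94
D = 1 − ½ × 0.94 = 1 − 0.470 = 0.5300
D = 0.5300 < 0.7 → No.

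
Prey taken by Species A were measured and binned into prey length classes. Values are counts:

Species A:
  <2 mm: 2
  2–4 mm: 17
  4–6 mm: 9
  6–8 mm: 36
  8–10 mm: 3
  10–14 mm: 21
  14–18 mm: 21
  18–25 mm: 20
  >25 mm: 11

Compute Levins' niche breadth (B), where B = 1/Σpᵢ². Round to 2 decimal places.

Proportions for Species A (n=140): 2/140=0.0143, 17/140=0.1214, 9/140=0.0643, 36/140=0.2571, 3/140=0.0214, 21/140=0.1500, 21/140=0.1500, 20/140=0.1429, 11/140=0.0786
Σpᵢ² = 0.0143² + 0.1214² + 0.0643² + 0.2571² + 0.0214² + 0.1500² + 0.1500² + 0.1429² + 0.0786² = 0.000204 + 0.014738 + 0.004134 + 0.066100 + 0.000458 + 0.022500 + 0.022500 + 0.020420 + 0.006178 = 0.157232
B = 1 / 0.157232 = 6.3600

6.36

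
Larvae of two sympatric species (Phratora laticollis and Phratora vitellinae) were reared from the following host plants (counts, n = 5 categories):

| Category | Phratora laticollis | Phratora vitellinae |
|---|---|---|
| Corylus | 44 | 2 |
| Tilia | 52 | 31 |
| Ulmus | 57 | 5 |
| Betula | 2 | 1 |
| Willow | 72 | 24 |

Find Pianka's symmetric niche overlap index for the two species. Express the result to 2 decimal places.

0.82

Proportions for Phratora laticollis (n=227): 44/227=0.1938, 52/227=0.2291, 57/227=0.2511, 2/227=0.0088, 72/227=0.3172
Proportions for Phratora vitellinae (n=63): 2/63=0.0317, 31/63=0.4921, 5/63=0.0794, 1/63=0.0159, 24/63=0.3810
Σ p₁ᵢp₂ᵢ = 0.006143 + 0.112740 + 0.019937 + 0.000140 + 0.120853 = 0.259813
Σp_1ᵢ² = 0.1938² + 0.2291² + 0.2511² + 0.0088² + 0.3172² = 0.037558 + 0.052487 + 0.063051 + 0.000077 + 0.100616 = 0.253789
Σp_2ᵢ² = 0.0317² + 0.4921² + 0.0794² + 0.0159² + 0.3810² = 0.001005 + 0.242162 + 0.006304 + 0.000253 + 0.145161 = 0.394885
O = 0.259813 / √(0.253789 × 0.394885) = 0.259813 / 0.3165714 = 0.8207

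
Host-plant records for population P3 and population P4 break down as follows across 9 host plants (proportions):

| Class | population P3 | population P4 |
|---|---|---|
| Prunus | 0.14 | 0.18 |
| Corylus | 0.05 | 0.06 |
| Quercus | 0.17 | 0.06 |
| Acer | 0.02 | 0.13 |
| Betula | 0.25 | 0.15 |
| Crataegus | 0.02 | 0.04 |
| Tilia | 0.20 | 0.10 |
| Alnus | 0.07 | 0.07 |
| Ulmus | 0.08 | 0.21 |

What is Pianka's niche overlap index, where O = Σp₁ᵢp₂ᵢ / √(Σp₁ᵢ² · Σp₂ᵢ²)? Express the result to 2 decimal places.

0.80

Σ p₁ᵢp₂ᵢ = 0.0252 + 0.0030 + 0.0102 + 0.0026 + 0.0375 + 0.0008 + 0.0200 + 0.0049 + 0.0168 = 0.1210
Σp_1ᵢ² = 0.14² + 0.05² + 0.17² + 0.02² + 0.25² + 0.02² + 0.20² + 0.07² + 0.08² = 0.0196 + 0.0025 + 0.0289 + 0.0004 + 0.0625 + 0.0004 + 0.0400 + 0.0049 + 0.0064 = 0.1656
Σp_2ᵢ² = 0.18² + 0.06² + 0.06² + 0.13² + 0.15² + 0.04² + 0.10² + 0.07² + 0.21² = 0.0324 + 0.0036 + 0.0036 + 0.0169 + 0.0225 + 0.0016 + 0.0100 + 0.0049 + 0.0441 = 0.1396
O = 0.1210 / √(0.1656 × 0.1396) = 0.1210 / 0.15205 = 0.7958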